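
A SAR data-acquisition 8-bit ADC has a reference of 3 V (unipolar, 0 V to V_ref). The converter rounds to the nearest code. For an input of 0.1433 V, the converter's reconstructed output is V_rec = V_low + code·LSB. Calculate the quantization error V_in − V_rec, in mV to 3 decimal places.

2.675 mV

Step size: 3 V ÷ 2^8 = 11.719 mV.
(V_in − V_low)/LSB = (0.1433 − 0)/0.0117188 = 12.2283 → code 12 (round).
V_rec = 0 + 12·0.0117188 = 0.140625 V.
Error = 0.1433 − 0.140625 = 0.002675 V = 2.675 mV.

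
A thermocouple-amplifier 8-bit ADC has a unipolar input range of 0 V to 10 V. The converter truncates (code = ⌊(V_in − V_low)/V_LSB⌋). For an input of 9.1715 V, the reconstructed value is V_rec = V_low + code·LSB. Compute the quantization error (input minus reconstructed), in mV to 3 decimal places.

30.875 mV

Step size: 10 V ÷ 2^8 = 39.062 mV.
Scaled input = 234.7904 LSBs, so code = 234.
Code 234 maps back to 0 + 234×0.0390625 V = 9.140625 V.
V_in − V_rec = 0.030875 V = 30.875 mV.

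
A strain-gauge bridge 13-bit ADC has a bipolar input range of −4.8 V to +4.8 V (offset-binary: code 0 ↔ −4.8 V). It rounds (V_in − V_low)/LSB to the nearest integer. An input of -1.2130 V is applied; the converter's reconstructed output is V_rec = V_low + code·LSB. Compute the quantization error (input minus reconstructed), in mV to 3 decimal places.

LSB = 9.6/2^13 = 1.172 mV.
(V_in − V_low)/LSB = (-1.2130 − (−4.8))/0.00117187 = 3060.9067 → code 3061 (round).
V_rec = (−4.8) + 3061·0.00117187 = -1.2128906 V.
Difference: -0.000109375 V → -0.109 mV.

-0.109 mV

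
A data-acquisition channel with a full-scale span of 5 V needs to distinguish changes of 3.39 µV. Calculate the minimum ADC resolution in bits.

Number of steps required ≥ 5 V / 3.39 µV = 1474926.25.
Need 2^N ≥ 1474926.25; 2^20 = 1048576, 2^21 = 2097152.
Minimum N = 21.

21 bits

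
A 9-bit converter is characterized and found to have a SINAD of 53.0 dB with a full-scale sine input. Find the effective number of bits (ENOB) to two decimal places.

8.51 bits

ENOB = (SINAD − 1.76) / 6.02 = (53.0 − 1.76)/6.02 = 8.512.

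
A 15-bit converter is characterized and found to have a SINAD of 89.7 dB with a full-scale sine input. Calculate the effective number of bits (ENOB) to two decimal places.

14.61 bits

ENOB = (SINAD − 1.76) / 6.02 = (89.7 − 1.76)/6.02 = 14.608.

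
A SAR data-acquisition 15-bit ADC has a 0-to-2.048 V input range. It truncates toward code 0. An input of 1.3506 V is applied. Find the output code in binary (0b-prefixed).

code 0b101010001101001 (decimal 21609)

With 32768 levels over 2.048 V, one step is 62.50 µV.
(1.3506 − 0) / 6.25e-05 = 21609.600 LSBs.
So the output code is 21609.
In binary (0b-prefixed): 0b101010001101001.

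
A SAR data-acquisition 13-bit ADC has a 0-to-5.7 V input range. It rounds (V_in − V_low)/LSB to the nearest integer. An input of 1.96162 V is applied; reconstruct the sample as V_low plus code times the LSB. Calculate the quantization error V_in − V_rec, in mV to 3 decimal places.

0.158 mV

One LSB is 5.7 V / 8192 = 0.696 mV.
(1.96162 − 0)/0.000695801 = 2819.2265; round gives code 2819.
Code 2819 maps back to 0 + 2819×0.000695801 V = 1.9614624 V.
V_in − V_rec = 0.000157598 V = 0.158 mV.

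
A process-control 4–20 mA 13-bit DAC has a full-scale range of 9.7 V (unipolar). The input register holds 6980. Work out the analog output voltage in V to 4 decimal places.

LSB = 9.7 V / 2^13 = 1.184 mV.
V_out = 0 + 6980 × 0.00118408 V = 8.26489 V.

8.2649 V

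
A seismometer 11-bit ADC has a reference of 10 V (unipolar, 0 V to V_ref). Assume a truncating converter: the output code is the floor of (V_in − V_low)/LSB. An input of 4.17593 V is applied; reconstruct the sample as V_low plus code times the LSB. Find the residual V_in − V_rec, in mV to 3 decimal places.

1.125 mV

LSB = 10/2^11 = 4.883 mV.
(4.17593 − 0)/0.00488281 = 855.2305; ⌊·⌋ gives code 855.
Code 855 maps back to 0 + 855×0.00488281 V = 4.1748047 V.
V_in − V_rec = 0.00112531 V = 1.125 mV.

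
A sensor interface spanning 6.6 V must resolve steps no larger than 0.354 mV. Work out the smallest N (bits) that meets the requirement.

Number of steps required ≥ 6.6 V / 0.354 mV = 18644.07.
Need 2^N ≥ 18644.07; 2^14 = 16384, 2^15 = 32768.
Minimum N = 15.

15 bits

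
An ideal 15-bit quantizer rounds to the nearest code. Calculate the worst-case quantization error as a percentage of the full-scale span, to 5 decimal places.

0.00153 %

Rounding → worst-case error = ½ LSB = V_FS/2^16, so 100/65536 = 0.00152588 % of full scale.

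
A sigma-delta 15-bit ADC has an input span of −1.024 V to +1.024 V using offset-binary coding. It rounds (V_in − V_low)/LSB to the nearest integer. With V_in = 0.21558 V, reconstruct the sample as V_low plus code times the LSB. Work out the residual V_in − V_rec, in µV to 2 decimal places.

17.50 µV

Step size: 2.048 V ÷ 2^15 = 62.50 µV.
(V_in − V_low)/LSB = (0.21558 − (−1.024))/6.25e-05 = 19833.2800 → code 19833 (round).
Code 19833 maps back to (−1.024) + 19833×6.25e-05 V = 0.2155625 V.
V_in − V_rec = 1.75e-05 V = 17.50 µV.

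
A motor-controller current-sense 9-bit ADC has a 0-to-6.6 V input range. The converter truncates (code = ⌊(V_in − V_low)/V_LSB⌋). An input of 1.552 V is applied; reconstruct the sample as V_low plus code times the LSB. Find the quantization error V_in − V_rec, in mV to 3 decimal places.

One LSB is 6.6 V / 512 = 12.891 mV.
Scaled input = 120.3976 LSBs, so code = 120.
Reconstructed: 1.546875 V.
Difference: 0.005125 V → 5.125 mV.

5.125 mV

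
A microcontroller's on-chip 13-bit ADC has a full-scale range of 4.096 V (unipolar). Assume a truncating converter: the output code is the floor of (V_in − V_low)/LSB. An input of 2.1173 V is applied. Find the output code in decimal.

code 4234

LSB = 4.096 V / 8192 = 0.500 mV.
(V_in − V_low)/LSB = (2.1173 − 0) / 0.0005 = 4234.600.
⌊·⌋(4234.600) = 4234.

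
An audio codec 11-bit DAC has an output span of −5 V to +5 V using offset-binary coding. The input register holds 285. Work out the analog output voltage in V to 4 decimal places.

-3.6084 V

LSB = 10 V / 2^11 = 4.883 mV.
V_out = (−5) + 285 × 0.00488281 V = -3.6084 V.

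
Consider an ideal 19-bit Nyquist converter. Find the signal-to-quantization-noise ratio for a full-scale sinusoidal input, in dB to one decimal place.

116.1 dB

SNR ≈ 6.02·N + 1.76 dB = 6.02·19 + 1.76 = 116.14 dB.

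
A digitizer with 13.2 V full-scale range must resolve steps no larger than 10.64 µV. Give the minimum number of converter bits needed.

Number of steps required ≥ 13.2 V / 10.64 µV = 1240601.50.
Need 2^N ≥ 1240601.50; 2^20 = 1048576, 2^21 = 2097152.
Minimum N = 21.

21 bits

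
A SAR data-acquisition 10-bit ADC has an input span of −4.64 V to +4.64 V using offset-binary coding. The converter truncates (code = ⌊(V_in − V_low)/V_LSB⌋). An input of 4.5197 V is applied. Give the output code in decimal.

LSB = 9.28 V / 1024 = 9.062 mV.
(V_in − V_low)/LSB = (4.5197 − (−4.64)) / 0.0090625 = 1010.726.
Floor → code 1010.

code 1010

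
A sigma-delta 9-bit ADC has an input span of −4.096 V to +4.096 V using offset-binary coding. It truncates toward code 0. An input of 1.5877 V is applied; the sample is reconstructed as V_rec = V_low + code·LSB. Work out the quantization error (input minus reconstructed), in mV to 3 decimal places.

3.700 mV

Step size: 8.192 V ÷ 2^9 = 16.000 mV.
Scaled input = 355.2312 LSBs, so code = 355.
V_rec = (−4.096) + 355·0.016 = 1.584 V.
Difference: 0.0037 V → 3.700 mV.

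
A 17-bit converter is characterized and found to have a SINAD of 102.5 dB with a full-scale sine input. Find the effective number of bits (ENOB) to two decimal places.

ENOB = (SINAD − 1.76) / 6.02 = (102.5 − 1.76)/6.02 = 16.734.

16.73 bits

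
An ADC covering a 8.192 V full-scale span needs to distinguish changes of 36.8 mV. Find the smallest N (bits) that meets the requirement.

8 bits

Number of steps required ≥ 8.192 V / 36.8 mV = 222.61.
Need 2^N ≥ 222.61; 2^7 = 128, 2^8 = 256.
Minimum N = 8.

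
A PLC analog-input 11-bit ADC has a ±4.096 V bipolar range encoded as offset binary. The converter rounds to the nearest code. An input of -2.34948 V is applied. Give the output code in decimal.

LSB = 8.192 V / 2048 = 4.000 mV.
Input sits at 436.630 steps above V_low.
Round → code 437.

code 437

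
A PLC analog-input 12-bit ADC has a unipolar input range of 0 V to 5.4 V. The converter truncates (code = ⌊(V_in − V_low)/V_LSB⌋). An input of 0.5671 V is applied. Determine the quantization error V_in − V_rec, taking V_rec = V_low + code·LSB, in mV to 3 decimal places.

LSB = 5.4/2^12 = 1.318 mV.
Scaled input = 430.1559 LSBs, so code = 430.
V_rec = 0 + 430·0.00131836 = 0.56689453 V.
V_in − V_rec = 0.000205469 V = 0.205 mV.

0.205 mV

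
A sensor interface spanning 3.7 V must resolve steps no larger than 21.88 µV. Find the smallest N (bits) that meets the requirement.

18 bits

Number of steps required ≥ 3.7 V / 21.88 µV = 169104.20.
Need 2^N ≥ 169104.20; 2^17 = 131072, 2^18 = 262144.
Minimum N = 18.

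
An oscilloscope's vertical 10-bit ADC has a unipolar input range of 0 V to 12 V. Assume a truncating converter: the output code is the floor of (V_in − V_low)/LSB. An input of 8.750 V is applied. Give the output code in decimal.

code 746

With 1024 levels over 12 V, one step is 11.719 mV.
(8.750 − 0) / 0.0117188 = 746.667 LSBs.
Floor → code 746.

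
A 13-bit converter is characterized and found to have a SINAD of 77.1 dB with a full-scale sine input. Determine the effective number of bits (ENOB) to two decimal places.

12.51 bits

ENOB = (SINAD − 1.76) / 6.02 = (77.1 − 1.76)/6.02 = 12.515.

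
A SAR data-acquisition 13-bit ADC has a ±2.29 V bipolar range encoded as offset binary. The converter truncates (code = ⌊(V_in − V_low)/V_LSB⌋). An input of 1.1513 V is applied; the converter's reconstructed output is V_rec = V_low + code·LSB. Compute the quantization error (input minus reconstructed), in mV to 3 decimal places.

0.150 mV

Step size: 4.58 V ÷ 2^13 = 0.559 mV.
(V_in − V_low)/LSB = (1.1513 − (−2.29))/0.000559082 = 6155.2685 → code 6155 (floor).
Reconstructed: 1.1511499 V.
Error = 1.1513 − 1.1511499 = 0.000150098 V = 0.150 mV.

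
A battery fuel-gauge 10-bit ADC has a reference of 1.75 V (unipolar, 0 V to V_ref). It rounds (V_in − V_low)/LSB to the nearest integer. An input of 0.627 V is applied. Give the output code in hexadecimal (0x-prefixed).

code 0x16F (decimal 367)

With 1024 levels over 1.75 V, one step is 1.709 mV.
Input sits at 366.885 steps above V_low.
Round → code 367.
In hexadecimal (0x-prefixed): 0x16F.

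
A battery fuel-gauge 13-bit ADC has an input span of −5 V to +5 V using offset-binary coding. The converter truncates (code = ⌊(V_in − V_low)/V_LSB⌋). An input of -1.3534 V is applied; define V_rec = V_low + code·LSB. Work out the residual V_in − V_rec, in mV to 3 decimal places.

0.360 mV

Step size: 10 V ÷ 2^13 = 1.221 mV.
(V_in − V_low)/LSB = (-1.3534 − (−5))/0.0012207 = 2987.2947 → code 2987 (floor).
Code 2987 maps back to (−5) + 2987×0.0012207 V = -1.3537598 V.
Error = -1.3534 − (−1.3537598) = 0.000359766 V = 0.360 mV.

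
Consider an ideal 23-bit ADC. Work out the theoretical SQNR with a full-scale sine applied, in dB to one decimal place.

140.2 dB

SNR ≈ 6.02·N + 1.76 dB = 6.02·23 + 1.76 = 140.22 dB.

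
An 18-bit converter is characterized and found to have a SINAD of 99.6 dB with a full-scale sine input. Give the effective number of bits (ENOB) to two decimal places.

ENOB = (SINAD − 1.76) / 6.02 = (99.6 − 1.76)/6.02 = 16.252.

16.25 bits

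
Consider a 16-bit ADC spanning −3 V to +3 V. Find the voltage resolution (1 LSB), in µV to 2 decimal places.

91.55 µV

Full-scale span = 6 V.
LSB = 6 / 2^16 = 6 / 65536 = 9.15527e-05 V = 91.55 µV.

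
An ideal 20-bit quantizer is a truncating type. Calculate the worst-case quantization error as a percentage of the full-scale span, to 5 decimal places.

0.00010 %

Truncating → worst-case error = 1 LSB = V_FS/2^20, so 100/1048576 = 9.53674e-05 % of full scale.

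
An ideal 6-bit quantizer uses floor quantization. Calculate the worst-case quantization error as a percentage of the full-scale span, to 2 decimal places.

Truncating → worst-case error = 1 LSB = V_FS/2^6, so 100/64 = 1.5625 % of full scale.

1.56 %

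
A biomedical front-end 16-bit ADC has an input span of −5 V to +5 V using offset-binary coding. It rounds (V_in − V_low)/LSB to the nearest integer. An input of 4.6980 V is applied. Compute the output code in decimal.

code 63557

LSB = 10 V / 65536 = 152.59 µV.
Input sits at 63556.813 steps above V_low.
So the output code is 63557.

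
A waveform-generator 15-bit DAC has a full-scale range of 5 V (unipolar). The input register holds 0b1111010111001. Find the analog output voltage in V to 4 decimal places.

LSB = 5 V / 2^15 = 152.59 µV.
Code 0b1111010111001 = 7865 decimal.
V_out = 0 + 7865 × 0.000152588 V = 1.2001 V.

1.2001 V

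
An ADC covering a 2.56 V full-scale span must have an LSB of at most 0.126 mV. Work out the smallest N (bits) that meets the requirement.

Number of steps required ≥ 2.56 V / 0.126 mV = 20317.46.
Need 2^N ≥ 20317.46; 2^14 = 16384, 2^15 = 32768.
Minimum N = 15.

15 bits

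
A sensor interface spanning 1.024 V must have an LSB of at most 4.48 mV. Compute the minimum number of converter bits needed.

8 bits

Number of steps required ≥ 1.024 V / 4.48 mV = 228.57.
Need 2^N ≥ 228.57; 2^7 = 128, 2^8 = 256.
Minimum N = 8.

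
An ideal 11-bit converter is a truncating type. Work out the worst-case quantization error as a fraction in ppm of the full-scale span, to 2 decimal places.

488.28 ppm

Truncating → worst-case error = 1 LSB = V_FS/2^11, so 1e+06/2048 = 488.281 ppm of full scale.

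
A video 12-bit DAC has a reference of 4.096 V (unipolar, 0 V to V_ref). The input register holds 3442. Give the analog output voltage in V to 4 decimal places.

LSB = 4.096 V / 2^12 = 1.000 mV.
V_out = 0 + 3442 × 0.001 V = 3.442 V.

3.4420 V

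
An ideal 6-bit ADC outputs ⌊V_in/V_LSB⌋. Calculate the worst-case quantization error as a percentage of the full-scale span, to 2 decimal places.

1.56 %

Truncating → worst-case error = 1 LSB = V_FS/2^6, so 100/64 = 1.5625 % of full scale.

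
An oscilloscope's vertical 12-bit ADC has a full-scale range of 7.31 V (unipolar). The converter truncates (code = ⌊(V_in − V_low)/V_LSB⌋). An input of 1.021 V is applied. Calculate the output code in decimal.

code 572

LSB = 7.31 V / 4096 = 1.785 mV.
(V_in − V_low)/LSB = (1.021 − 0) / 0.00178467 = 572.095.
⌊·⌋(572.095) = 572.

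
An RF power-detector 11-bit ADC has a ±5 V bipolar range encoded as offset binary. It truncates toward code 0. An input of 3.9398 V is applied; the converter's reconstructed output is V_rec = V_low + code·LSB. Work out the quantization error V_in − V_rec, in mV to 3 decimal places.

Step size: 10 V ÷ 2^11 = 4.883 mV.
Scaled input = 1830.8710 LSBs, so code = 1830.
Code 1830 maps back to (−5) + 1830×0.00488281 V = 3.9355469 V.
Difference: 0.00425312 V → 4.253 mV.

4.253 mV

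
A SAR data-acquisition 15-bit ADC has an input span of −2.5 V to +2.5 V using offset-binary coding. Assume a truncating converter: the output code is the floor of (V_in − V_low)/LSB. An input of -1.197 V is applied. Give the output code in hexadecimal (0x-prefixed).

With 32768 levels over 5 V, one step is 152.59 µV.
(-1.197 − (−2.5)) / 0.000152588 = 8539.341 LSBs.
So the output code is 8539.
In hexadecimal (0x-prefixed): 0x215B.

code 0x215B (decimal 8539)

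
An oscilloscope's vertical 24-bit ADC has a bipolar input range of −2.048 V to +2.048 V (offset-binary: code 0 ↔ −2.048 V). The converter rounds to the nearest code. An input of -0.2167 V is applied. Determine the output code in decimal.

code 7501005

With 16777216 levels over 4.096 V, one step is 0.24 µV.
(-0.2167 − (−2.048)) / 2.44141e-07 = 7501004.800 LSBs.
So the output code is 7501005.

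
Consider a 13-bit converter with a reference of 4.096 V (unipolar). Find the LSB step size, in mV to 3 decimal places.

Full-scale span = 4.096 V.
LSB = 4.096 / 2^13 = 4.096 / 8192 = 0.0005 V = 0.500 mV.

0.500 mV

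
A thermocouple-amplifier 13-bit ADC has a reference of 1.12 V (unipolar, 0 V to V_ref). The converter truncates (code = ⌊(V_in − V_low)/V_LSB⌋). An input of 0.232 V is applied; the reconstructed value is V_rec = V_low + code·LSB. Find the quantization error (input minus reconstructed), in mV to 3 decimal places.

0.125 mV

LSB = 1.12/2^13 = 136.72 µV.
(V_in − V_low)/LSB = (0.232 − 0)/0.000136719 = 1696.9143 → code 1696 (floor).
Code 1696 maps back to 0 + 1696×0.000136719 V = 0.231875 V.
Error = 0.232 − 0.231875 = 0.000125 V = 0.125 mV.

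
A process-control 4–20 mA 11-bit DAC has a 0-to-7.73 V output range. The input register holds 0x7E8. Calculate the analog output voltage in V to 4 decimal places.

7.6394 V

LSB = 7.73 V / 2^11 = 3.774 mV.
Code 0x7E8 = 2024 decimal.
V_out = 0 + 2024 × 0.00377441 V = 7.63941 V.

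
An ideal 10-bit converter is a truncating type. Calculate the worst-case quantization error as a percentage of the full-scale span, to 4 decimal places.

Truncating → worst-case error = 1 LSB = V_FS/2^10, so 100/1024 = 0.0976562 % of full scale.

0.0977 %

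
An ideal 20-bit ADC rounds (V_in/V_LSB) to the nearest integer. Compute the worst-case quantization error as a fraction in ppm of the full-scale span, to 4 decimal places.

Rounding → worst-case error = ½ LSB = V_FS/2^21, so 1e+06/2097152 = 0.476837 ppm of full scale.

0.4768 ppm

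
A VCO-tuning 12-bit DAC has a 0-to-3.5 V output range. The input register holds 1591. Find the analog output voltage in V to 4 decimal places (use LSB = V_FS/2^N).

1.3595 V

LSB = 3.5 V / 2^12 = 0.854 mV.
V_out = 0 + 1591 × 0.000854492 V = 1.3595 V.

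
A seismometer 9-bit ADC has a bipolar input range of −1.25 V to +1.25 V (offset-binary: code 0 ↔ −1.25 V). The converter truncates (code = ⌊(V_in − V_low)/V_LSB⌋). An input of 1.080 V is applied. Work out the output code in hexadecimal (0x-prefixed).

LSB = 2.5 V / 512 = 4.883 mV.
Input sits at 477.184 steps above V_low.
⌊·⌋(477.184) = 477.
In hexadecimal (0x-prefixed): 0x1DD.

code 0x1DD (decimal 477)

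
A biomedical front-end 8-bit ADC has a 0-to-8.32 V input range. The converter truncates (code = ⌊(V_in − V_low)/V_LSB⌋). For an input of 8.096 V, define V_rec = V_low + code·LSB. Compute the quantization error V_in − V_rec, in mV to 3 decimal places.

One LSB is 8.32 V / 256 = 32.500 mV.
Scaled input = 249.1077 LSBs, so code = 249.
Code 249 maps back to 0 + 249×0.0325 V = 8.0925 V.
Error = 8.096 − 8.0925 = 0.0035 V = 3.500 mV.

3.500 mV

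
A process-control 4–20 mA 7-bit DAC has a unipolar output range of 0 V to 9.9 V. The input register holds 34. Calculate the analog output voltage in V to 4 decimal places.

2.6297 V

LSB = 9.9 V / 2^7 = 77.344 mV.
V_out = 0 + 34 × 0.0773438 V = 2.62969 V.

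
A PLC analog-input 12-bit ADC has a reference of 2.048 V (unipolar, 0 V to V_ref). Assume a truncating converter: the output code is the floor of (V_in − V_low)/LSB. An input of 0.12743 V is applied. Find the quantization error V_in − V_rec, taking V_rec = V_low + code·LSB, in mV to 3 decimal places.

One LSB is 2.048 V / 4096 = 0.500 mV.
Scaled input = 254.8600 LSBs, so code = 254.
V_rec = 0 + 254·0.0005 = 0.127 V.
V_in − V_rec = 0.00043 V = 0.430 mV.

0.430 mV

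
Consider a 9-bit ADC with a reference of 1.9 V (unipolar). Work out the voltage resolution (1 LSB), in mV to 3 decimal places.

Full-scale span = 1.9 V.
LSB = 1.9 / 2^9 = 1.9 / 512 = 0.00371094 V = 3.711 mV.

3.711 mV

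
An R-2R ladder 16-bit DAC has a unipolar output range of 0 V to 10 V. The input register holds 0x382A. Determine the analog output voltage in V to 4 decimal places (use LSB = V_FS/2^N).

2.1939 V

LSB = 10 V / 2^16 = 152.59 µV.
Code 0x382A = 14378 decimal.
V_out = 0 + 14378 × 0.000152588 V = 2.19391 V.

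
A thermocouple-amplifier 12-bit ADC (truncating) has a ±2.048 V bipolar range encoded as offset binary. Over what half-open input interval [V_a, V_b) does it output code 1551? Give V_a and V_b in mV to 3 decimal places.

[-497.000 mV, -496.000 mV)

LSB = 4.096/2^12 = 1.000 mV.
V_a = V_low + 1551·LSB = -0.497 V; V_b = V_low + 1552·LSB = -0.496 V.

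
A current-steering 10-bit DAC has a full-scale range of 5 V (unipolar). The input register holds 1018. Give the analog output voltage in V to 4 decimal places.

4.9707 V

LSB = 5 V / 2^10 = 4.883 mV.
V_out = 0 + 1018 × 0.00488281 V = 4.9707 V.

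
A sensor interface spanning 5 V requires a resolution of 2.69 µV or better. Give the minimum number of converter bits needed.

Number of steps required ≥ 5 V / 2.69 µV = 1858736.06.
Need 2^N ≥ 1858736.06; 2^20 = 1048576, 2^21 = 2097152.
Minimum N = 21.

21 bits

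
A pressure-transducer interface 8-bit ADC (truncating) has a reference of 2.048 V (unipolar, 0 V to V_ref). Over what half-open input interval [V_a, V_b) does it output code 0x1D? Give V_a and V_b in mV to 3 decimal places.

[232.000 mV, 240.000 mV)

LSB = 2.048/2^8 = 8.000 mV.
Code 0x1D = 29 decimal.
V_a = V_low + 29·LSB = 0.232 V; V_b = V_low + 30·LSB = 0.24 V.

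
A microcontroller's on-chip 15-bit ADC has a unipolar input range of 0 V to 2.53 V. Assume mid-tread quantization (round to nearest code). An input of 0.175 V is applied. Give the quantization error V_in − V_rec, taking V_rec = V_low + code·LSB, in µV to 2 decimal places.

-33.87 µV

Step size: 2.53 V ÷ 2^15 = 77.21 µV.
(0.175 − 0)/7.72095e-05 = 2266.5613; round gives code 2267.
Code 2267 maps back to 0 + 2267×7.72095e-05 V = 0.17503387 V.
Error = 0.175 − 0.17503387 = -3.38745e-05 V = -33.87 µV.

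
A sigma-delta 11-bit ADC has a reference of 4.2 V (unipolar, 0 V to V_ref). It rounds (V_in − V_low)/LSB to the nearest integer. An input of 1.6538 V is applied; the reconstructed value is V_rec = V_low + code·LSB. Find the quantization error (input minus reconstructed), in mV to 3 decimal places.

0.870 mV

One LSB is 4.2 V / 2048 = 2.051 mV.
Scaled input = 806.4244 LSBs, so code = 806.
Code 806 maps back to 0 + 806×0.00205078 V = 1.6529297 V.
V_in − V_rec = 0.000870312 V = 0.870 mV.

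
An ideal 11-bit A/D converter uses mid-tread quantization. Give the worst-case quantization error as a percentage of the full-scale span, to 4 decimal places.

Rounding → worst-case error = ½ LSB = V_FS/2^12, so 100/4096 = 0.0244141 % of full scale.

0.0244 %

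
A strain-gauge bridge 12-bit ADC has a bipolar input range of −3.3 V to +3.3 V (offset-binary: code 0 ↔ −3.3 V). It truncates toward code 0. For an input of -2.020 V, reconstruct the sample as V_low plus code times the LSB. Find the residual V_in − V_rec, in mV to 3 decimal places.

One LSB is 6.6 V / 4096 = 1.611 mV.
(-2.020 − (−3.3))/0.00161133 = 794.3758; ⌊·⌋ gives code 794.
Reconstructed: -2.0206055 V.
Difference: 0.000605469 V → 0.605 mV.

0.605 mV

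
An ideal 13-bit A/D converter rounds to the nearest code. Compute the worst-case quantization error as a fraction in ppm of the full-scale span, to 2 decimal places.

Rounding → worst-case error = ½ LSB = V_FS/2^14, so 1e+06/16384 = 61.0352 ppm of full scale.

61.04 ppm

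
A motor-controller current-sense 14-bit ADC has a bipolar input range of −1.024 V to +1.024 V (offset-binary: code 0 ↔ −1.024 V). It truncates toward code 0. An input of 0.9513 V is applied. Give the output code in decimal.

code 15802

LSB = 2.048 V / 16384 = 125.00 µV.
(0.9513 − (−1.024)) / 0.000125 = 15802.400 LSBs.
So the output code is 15802.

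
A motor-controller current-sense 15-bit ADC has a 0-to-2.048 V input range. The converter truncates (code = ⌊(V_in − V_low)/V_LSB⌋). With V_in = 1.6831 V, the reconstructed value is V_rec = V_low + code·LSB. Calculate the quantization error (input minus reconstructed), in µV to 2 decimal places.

LSB = 2.048/2^15 = 62.50 µV.
(1.6831 − 0)/6.25e-05 = 26929.6000; ⌊·⌋ gives code 26929.
Code 26929 maps back to 0 + 26929×6.25e-05 V = 1.6830625 V.
Error = 1.6831 − 1.6830625 = 3.75e-05 V = 37.50 µV.

37.50 µV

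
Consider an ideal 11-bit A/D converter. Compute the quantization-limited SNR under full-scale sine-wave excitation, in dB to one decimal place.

SNR ≈ 6.02·N + 1.76 dB = 6.02·11 + 1.76 = 67.98 dB.

68.0 dB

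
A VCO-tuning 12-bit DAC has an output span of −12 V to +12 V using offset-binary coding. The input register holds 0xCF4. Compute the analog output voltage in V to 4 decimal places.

LSB = 24 V / 2^12 = 5.859 mV.
Code 0xCF4 = 3316 decimal.
V_out = (−12) + 3316 × 0.00585938 V = 7.42969 V.

7.4297 V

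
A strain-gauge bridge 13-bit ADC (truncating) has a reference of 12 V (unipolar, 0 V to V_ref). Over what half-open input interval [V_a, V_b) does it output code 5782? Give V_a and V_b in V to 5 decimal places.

LSB = 12/2^13 = 1.465 mV.
V_a = V_low + 5782·LSB = 8.46973 V; V_b = V_low + 5783·LSB = 8.47119 V.

[8.46973 V, 8.47119 V)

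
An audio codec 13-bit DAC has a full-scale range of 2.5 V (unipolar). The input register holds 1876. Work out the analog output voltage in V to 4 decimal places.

0.5725 V

LSB = 2.5 V / 2^13 = 305.18 µV.
V_out = 0 + 1876 × 0.000305176 V = 0.57251 V.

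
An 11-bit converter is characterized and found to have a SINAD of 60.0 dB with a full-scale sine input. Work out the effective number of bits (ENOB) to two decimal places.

9.67 bits

ENOB = (SINAD − 1.76) / 6.02 = (60.0 − 1.76)/6.02 = 9.674.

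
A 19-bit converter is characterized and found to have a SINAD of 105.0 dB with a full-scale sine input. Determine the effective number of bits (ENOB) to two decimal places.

17.15 bits

ENOB = (SINAD − 1.76) / 6.02 = (105.0 − 1.76)/6.02 = 17.150.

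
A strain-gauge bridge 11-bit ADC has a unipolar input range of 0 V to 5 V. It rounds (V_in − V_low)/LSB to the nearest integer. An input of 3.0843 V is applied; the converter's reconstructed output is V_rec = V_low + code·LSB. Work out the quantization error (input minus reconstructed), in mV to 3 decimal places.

0.804 mV

One LSB is 5 V / 2048 = 2.441 mV.
(3.0843 − 0)/0.00244141 = 1263.3293; round gives code 1263.
V_rec = 0 + 1263·0.00244141 = 3.0834961 V.
Difference: 0.000803906 V → 0.804 mV.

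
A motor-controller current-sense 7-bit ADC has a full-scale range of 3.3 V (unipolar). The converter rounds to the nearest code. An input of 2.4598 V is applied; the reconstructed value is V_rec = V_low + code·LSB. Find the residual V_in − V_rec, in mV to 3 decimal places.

LSB = 3.3/2^7 = 25.781 mV.
(V_in − V_low)/LSB = (2.4598 − 0)/0.0257812 = 95.4104 → code 95 (round).
V_rec = 0 + 95·0.0257812 = 2.4492188 V.
Difference: 0.0105813 V → 10.581 mV.

10.581 mV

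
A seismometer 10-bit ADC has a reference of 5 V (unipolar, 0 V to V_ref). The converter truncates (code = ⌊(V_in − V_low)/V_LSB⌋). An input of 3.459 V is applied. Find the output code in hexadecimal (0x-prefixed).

With 1024 levels over 5 V, one step is 4.883 mV.
Input sits at 708.403 steps above V_low.
⌊·⌋(708.403) = 708.
In hexadecimal (0x-prefixed): 0x2C4.

code 0x2C4 (decimal 708)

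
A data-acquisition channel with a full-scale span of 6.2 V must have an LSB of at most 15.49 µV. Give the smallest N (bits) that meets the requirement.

19 bits

Number of steps required ≥ 6.2 V / 15.49 µV = 400258.23.
Need 2^N ≥ 400258.23; 2^18 = 262144, 2^19 = 524288.
Minimum N = 19.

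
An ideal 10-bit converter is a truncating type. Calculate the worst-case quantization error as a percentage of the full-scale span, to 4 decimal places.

0.0977 %

Truncating → worst-case error = 1 LSB = V_FS/2^10, so 100/1024 = 0.0976562 % of full scale.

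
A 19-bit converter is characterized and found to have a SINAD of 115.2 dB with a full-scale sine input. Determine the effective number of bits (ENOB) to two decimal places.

ENOB = (SINAD − 1.76) / 6.02 = (115.2 − 1.76)/6.02 = 18.844.

18.84 bits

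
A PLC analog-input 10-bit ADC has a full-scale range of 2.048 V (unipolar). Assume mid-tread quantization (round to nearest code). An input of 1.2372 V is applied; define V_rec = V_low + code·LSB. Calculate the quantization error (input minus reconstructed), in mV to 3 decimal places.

LSB = 2.048/2^10 = 2.000 mV.
(1.2372 − 0)/0.002 = 618.6000; round gives code 619.
V_rec = 0 + 619·0.002 = 1.238 V.
V_in − V_rec = -0.0008 V = -0.800 mV.

-0.800 mV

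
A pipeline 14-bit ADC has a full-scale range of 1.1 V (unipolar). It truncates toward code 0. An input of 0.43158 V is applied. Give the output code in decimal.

LSB = 1.1 V / 16384 = 67.14 µV.
Input sits at 6428.188 steps above V_low.
⌊·⌋(6428.188) = 6428.

code 6428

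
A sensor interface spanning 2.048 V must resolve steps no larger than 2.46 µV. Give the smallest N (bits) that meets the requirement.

Number of steps required ≥ 2.048 V / 2.46 µV = 832520.33.
Need 2^N ≥ 832520.33; 2^19 = 524288, 2^20 = 1048576.
Minimum N = 20.

20 bits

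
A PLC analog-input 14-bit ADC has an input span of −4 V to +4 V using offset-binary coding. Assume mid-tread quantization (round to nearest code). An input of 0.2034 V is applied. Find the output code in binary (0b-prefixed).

LSB = 8 V / 16384 = 488.28 µV.
(V_in − V_low)/LSB = (0.2034 − (−4)) / 0.000488281 = 8608.563.
round(8608.563) = 8609.
In binary (0b-prefixed): 0b10000110100001.

code 0b10000110100001 (decimal 8609)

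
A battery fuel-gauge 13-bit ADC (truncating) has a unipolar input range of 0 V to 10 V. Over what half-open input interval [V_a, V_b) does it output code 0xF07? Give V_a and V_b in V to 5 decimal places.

LSB = 10/2^13 = 1.221 mV.
Code 0xF07 = 3847 decimal.
V_a = V_low + 3847·LSB = 4.69604 V; V_b = V_low + 3848·LSB = 4.69727 V.

[4.69604 V, 4.69727 V)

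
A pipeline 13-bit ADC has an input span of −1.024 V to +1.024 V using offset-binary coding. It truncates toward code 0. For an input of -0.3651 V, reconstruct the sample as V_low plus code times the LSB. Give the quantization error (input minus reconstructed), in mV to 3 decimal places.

LSB = 2.048/2^13 = 250.00 µV.
Scaled input = 2635.6000 LSBs, so code = 2635.
Reconstructed: -0.36525 V.
Error = -0.3651 − (−0.36525) = 0.00015 V = 0.150 mV.

0.150 mV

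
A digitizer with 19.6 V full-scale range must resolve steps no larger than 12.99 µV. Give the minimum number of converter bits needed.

Number of steps required ≥ 19.6 V / 12.99 µV = 1508852.96.
Need 2^N ≥ 1508852.96; 2^20 = 1048576, 2^21 = 2097152.
Minimum N = 21.

21 bits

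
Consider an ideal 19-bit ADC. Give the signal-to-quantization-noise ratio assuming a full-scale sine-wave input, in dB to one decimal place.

116.1 dB

SNR ≈ 6.02·N + 1.76 dB = 6.02·19 + 1.76 = 116.14 dB.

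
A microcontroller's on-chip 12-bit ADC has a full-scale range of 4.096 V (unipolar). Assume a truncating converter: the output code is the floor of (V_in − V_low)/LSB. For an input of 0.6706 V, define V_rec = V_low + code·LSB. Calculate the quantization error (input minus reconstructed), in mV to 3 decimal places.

LSB = 4.096/2^12 = 1.000 mV.
(V_in − V_low)/LSB = (0.6706 − 0)/0.001 = 670.6000 → code 670 (floor).
Code 670 maps back to 0 + 670×0.001 V = 0.67 V.
Error = 0.6706 − 0.67 = 0.0006 V = 0.600 mV.

0.600 mV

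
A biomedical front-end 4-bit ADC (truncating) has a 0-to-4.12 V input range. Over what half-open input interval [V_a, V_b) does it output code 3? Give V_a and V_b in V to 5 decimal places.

LSB = 4.12/2^4 = 257.500 mV.
V_a = V_low + 3·LSB = 0.7725 V; V_b = V_low + 4·LSB = 1.03 V.

[0.77250 V, 1.03000 V)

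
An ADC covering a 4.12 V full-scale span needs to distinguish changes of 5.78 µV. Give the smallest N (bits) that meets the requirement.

20 bits

Number of steps required ≥ 4.12 V / 5.78 µV = 712802.77.
Need 2^N ≥ 712802.77; 2^19 = 524288, 2^20 = 1048576.
Minimum N = 20.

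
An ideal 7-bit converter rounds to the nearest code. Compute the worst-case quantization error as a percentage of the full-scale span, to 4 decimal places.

0.3906 %

Rounding → worst-case error = ½ LSB = V_FS/2^8, so 100/256 = 0.390625 % of full scale.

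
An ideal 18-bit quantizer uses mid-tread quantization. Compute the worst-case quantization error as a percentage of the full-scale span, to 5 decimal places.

Rounding → worst-case error = ½ LSB = V_FS/2^19, so 100/524288 = 0.000190735 % of full scale.

0.00019 %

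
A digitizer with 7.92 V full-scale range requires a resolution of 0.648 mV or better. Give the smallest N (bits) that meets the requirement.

14 bits

Number of steps required ≥ 7.92 V / 0.648 mV = 12222.22.
Need 2^N ≥ 12222.22; 2^13 = 8192, 2^14 = 16384.
Minimum N = 14.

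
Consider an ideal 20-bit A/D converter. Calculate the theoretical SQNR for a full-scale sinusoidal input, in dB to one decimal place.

SNR ≈ 6.02·N + 1.76 dB = 6.02·20 + 1.76 = 122.16 dB.

122.2 dB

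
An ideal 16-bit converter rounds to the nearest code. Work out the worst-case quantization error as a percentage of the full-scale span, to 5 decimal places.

Rounding → worst-case error = ½ LSB = V_FS/2^17, so 100/131072 = 0.000762939 % of full scale.

0.00076 %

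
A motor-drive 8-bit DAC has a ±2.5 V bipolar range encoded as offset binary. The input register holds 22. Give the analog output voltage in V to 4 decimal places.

-2.0703 V

LSB = 5 V / 2^8 = 19.531 mV.
V_out = (−2.5) + 22 × 0.0195312 V = -2.07031 V.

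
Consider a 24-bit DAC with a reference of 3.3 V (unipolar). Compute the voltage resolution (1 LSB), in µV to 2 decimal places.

Full-scale span = 3.3 V.
LSB = 3.3 / 2^24 = 3.3 / 16777216 = 1.96695e-07 V = 0.20 µV.

0.20 µV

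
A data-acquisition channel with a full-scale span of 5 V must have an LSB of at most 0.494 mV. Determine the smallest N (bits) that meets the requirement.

Number of steps required ≥ 5 V / 0.494 mV = 10121.46.
Need 2^N ≥ 10121.46; 2^13 = 8192, 2^14 = 16384.
Minimum N = 14.

14 bits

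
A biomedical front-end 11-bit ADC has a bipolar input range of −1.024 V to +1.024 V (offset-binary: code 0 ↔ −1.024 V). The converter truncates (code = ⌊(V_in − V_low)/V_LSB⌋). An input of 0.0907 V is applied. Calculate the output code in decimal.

code 1114

LSB = 2.048 V / 2048 = 1.000 mV.
Input sits at 1114.700 steps above V_low.
Floor → code 1114.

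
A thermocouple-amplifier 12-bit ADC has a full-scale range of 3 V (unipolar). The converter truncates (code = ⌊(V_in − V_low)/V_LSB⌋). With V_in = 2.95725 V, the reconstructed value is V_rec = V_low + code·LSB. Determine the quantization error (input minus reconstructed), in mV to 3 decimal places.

0.463 mV

One LSB is 3 V / 4096 = 0.732 mV.
Scaled input = 4037.6320 LSBs, so code = 4037.
Reconstructed: 2.9567871 V.
V_in − V_rec = 0.000462891 V = 0.463 mV.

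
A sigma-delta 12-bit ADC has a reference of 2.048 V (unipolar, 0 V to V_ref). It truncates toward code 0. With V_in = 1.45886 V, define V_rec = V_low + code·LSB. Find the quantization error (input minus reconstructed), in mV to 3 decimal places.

0.360 mV

LSB = 2.048/2^12 = 0.500 mV.
Scaled input = 2917.7200 LSBs, so code = 2917.
Code 2917 maps back to 0 + 2917×0.0005 V = 1.4585 V.
Error = 1.45886 − 1.4585 = 0.00036 V = 0.360 mV.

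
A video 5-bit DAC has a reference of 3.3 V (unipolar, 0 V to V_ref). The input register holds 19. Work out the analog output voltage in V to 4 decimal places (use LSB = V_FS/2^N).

1.9594 V

LSB = 3.3 V / 2^5 = 103.125 mV.
V_out = 0 + 19 × 0.103125 V = 1.95938 V.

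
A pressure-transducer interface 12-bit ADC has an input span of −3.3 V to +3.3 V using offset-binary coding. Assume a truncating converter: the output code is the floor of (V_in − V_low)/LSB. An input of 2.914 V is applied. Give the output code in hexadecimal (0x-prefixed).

LSB = 6.6 V / 4096 = 1.611 mV.
(V_in − V_low)/LSB = (2.914 − (−3.3)) / 0.00161133 = 3856.446.
⌊·⌋(3856.446) = 3856.
In hexadecimal (0x-prefixed): 0xF10.

code 0xF10 (decimal 3856)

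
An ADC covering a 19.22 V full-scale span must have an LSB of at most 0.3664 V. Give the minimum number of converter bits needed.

6 bits

Number of steps required ≥ 19.22 V / 0.3664 V = 52.46.
Need 2^N ≥ 52.46; 2^5 = 32, 2^6 = 64.
Minimum N = 6.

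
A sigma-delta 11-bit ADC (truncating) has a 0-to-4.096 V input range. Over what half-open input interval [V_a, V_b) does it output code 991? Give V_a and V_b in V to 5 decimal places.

LSB = 4.096/2^11 = 2.000 mV.
V_a = V_low + 991·LSB = 1.982 V; V_b = V_low + 992·LSB = 1.984 V.

[1.98200 V, 1.98400 V)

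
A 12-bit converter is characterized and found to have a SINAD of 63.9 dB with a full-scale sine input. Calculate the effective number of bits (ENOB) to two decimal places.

10.32 bits

ENOB = (SINAD − 1.76) / 6.02 = (63.9 − 1.76)/6.02 = 10.322.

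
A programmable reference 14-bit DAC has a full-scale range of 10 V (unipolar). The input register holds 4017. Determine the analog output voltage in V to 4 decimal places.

2.4518 V

LSB = 10 V / 2^14 = 0.610 mV.
V_out = 0 + 4017 × 0.000610352 V = 2.45178 V.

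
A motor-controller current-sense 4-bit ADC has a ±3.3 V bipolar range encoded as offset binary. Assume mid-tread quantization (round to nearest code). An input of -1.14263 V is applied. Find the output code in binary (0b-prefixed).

code 0b101 (decimal 5)

LSB = 6.6 V / 16 = 412.500 mV.
Input sits at 5.230 steps above V_low.
round(5.230) = 5.
In binary (0b-prefixed): 0b101.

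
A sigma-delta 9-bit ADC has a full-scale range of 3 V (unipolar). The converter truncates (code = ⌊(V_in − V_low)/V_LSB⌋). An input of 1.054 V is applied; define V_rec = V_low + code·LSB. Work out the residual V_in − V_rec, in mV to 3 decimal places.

5.172 mV

One LSB is 3 V / 512 = 5.859 mV.
(V_in − V_low)/LSB = (1.054 − 0)/0.00585938 = 179.8827 → code 179 (floor).
Reconstructed: 1.0488281 V.
Difference: 0.00517188 V → 5.172 mV.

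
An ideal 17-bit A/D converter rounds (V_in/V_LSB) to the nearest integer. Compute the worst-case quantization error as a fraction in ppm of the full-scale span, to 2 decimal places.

3.81 ppm

Rounding → worst-case error = ½ LSB = V_FS/2^18, so 1e+06/262144 = 3.8147 ppm of full scale.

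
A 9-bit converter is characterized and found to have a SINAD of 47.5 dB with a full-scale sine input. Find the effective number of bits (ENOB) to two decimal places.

7.60 bits

ENOB = (SINAD − 1.76) / 6.02 = (47.5 − 1.76)/6.02 = 7.598.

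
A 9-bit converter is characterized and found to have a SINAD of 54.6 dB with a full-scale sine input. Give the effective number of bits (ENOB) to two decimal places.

ENOB = (SINAD − 1.76) / 6.02 = (54.6 − 1.76)/6.02 = 8.777.

8.78 bits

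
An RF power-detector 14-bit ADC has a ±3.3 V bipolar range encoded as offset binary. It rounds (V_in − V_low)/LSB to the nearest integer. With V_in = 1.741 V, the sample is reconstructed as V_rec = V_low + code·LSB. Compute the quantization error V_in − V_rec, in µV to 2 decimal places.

-40.04 µV

LSB = 6.6/2^14 = 402.83 µV.
(V_in − V_low)/LSB = (1.741 − (−3.3))/0.000402832 = 12513.9006 → code 12514 (round).
Code 12514 maps back to (−3.3) + 12514×0.000402832 V = 1.74104 V.
V_in − V_rec = -4.00391e-05 V = -40.04 µV.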